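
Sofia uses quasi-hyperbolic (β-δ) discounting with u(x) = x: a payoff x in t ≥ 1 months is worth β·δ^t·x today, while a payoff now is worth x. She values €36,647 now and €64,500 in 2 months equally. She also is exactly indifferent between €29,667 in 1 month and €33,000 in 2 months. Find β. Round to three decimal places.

The second indifference involves only future payoffs, so β cancels: β·δ^1·29667 = β·δ^2·33000, giving δ = 29667/33000 = 0.89900.
Substituting δ into 36647 = β·δ^2·64500: β = 36647/(52128.965) ≈ 0.703.

β ≈ 0.703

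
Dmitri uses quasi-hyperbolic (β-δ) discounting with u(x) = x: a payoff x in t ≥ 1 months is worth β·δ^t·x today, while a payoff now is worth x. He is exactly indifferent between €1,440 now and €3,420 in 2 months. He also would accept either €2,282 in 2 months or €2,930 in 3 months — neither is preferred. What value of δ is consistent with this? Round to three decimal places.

From the later pair, β·δ^2·2282 = β·δ^3·2930; dividing through, δ = 2282/2930 = 0.77884.

δ ≈ 0.779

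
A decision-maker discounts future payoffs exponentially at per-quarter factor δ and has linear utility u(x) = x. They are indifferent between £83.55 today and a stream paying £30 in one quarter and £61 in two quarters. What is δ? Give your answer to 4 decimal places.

Equating present values: 83.55 = 30δ + 61δ².
So 61δ² + 30δ − 83.55 = 0.
The positive root is δ = [−30 + √(30² + 4·61·83.55)] / (2·61) = (−30 + 145.898)/122 ≈ 0.9500.

δ ≈ 0.9500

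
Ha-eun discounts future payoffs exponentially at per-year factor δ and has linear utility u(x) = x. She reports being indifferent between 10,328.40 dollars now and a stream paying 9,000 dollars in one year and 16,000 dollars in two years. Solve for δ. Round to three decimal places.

Equating present values: 10328.40 = 9000δ + 16000δ².
Rearranged: 16000δ² + 9000δ − 10328.40 = 0.
δ = (−9000 + √(9000² + 4·16000·10328.40)) / (2·16000) = (−9000 + √742017600.00) / 32000 ≈ 0.570.

δ ≈ 0.570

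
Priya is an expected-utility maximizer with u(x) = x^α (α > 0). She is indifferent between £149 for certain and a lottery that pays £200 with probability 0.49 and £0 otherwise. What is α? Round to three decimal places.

Since u(0) = 0, the lottery's EU is 0.49·200^α.
Equating: 149^α = 0.49·200^α, i.e. 0.7450^α = 0.49.
Take logs: α = ln 0.49 / ln(149/200) ≈ 2.42330.

α ≈ 2.423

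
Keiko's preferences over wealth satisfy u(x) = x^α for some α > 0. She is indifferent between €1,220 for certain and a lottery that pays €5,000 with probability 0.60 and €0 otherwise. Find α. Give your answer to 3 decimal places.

α ≈ 0.362

The lottery's expected utility is 0.60·u(5000) + 0.40·u(0) = 0.60·5000^α (since u(0) = 0 for α > 0).
Equating: 1220^α = 0.60·5000^α, i.e. 0.2440^α = 0.60.
Take logs: α = ln 0.60 / ln(1220/5000) ≈ 0.36214.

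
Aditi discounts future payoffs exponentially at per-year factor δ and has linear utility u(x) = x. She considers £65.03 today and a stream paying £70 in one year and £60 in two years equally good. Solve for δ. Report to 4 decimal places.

δ ≈ 0.6100

Equating present values: 65.03 = 70δ + 60δ².
So 60δ² + 70δ − 65.03 = 0.
The positive root is δ = [−70 + √(70² + 4·60·65.03)] / (2·60) = (−70 + 143.203)/120 ≈ 0.6100.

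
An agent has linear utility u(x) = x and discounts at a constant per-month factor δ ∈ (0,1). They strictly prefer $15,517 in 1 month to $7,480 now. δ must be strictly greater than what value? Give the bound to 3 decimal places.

Under u(x) = x this choice says 7480 < δ·15517.
So δ > 7480/15517 = 0.48205.

δ > 0.482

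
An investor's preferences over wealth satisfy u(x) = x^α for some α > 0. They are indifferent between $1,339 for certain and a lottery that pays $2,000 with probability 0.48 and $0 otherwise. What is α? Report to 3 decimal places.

α ≈ 1.829

Since u(0) = 0, the lottery's EU is 0.48·2000^α.
Equating: 1339^α = 0.48·2000^α, i.e. 0.6695^α = 0.48.
α = ln(0.48) / ln(1339/2000) = -0.733969/-0.401224 ≈ 1.829.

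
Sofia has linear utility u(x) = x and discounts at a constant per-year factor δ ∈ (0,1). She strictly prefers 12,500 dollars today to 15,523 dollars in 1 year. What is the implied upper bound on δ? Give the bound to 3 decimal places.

Under u(x) = x this choice says 12500 > δ·15523.
Dividing through by 15523 gives δ < 0.80526.

δ < 0.805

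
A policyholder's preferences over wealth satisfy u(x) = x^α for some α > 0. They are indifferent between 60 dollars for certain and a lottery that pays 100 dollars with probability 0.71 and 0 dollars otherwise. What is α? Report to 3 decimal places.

α ≈ 0.670

The lottery's expected utility is 0.71·u(100) + 0.29·u(0) = 0.71·100^α (since u(0) = 0 for α > 0).
Setting u(60) equal to that: 60^α = 0.71·100^α ⇒ (60/100)^α = 0.71.
α = ln(0.71) / ln(60/100) = -0.342490/-0.510826 ≈ 0.670.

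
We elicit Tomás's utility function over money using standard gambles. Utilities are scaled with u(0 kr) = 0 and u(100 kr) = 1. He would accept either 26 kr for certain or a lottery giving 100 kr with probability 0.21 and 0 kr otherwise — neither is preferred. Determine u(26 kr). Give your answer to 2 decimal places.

0.21

u(26 kr) equals the lottery's expected utility: 0.21·1 + 0.79·0 = 0.21.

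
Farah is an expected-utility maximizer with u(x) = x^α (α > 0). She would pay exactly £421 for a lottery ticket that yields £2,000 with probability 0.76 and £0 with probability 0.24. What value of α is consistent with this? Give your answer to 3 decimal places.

EU(lottery) = 0.76·2000^α + 0.24·0 = 0.76·2000^α.
Setting u(421) equal to that: 421^α = 0.76·2000^α ⇒ (421/2000)^α = 0.76.
Taking logs: α·ln(421/2000) = ln(0.76), so α = -0.274437 / -1.558270 ≈ 0.176.

α ≈ 0.176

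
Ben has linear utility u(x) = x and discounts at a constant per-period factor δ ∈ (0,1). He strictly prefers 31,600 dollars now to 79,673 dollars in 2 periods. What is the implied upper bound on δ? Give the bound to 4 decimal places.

δ < 0.6298

Comparing present values: 31600 > δ^2·79673.
So δ^2 < 31600/79673 = 0.39662; taking the square root of both positive sides preserves the inequality.
δ < 0.39662^(1/2) = 0.6298.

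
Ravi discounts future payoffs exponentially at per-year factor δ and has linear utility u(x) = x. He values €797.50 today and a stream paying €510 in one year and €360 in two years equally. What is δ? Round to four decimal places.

δ ≈ 0.9400

Equating present values: 797.50 = 510δ + 360δ².
So 360δ² + 510δ − 797.50 = 0.
By the quadratic formula (taking the positive root), δ = (−510 + √1408500.00) / 720 ≈ 0.9400.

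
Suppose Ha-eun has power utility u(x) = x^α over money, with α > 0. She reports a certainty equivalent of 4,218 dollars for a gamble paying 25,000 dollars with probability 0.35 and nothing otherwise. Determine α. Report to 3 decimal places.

α ≈ 0.590

EU(lottery) = 0.35·25000^α + 0.65·0 = 0.35·25000^α.
Setting u(4218) equal to that: 4218^α = 0.35·25000^α ⇒ (4218/25000)^α = 0.35.
Taking logs: α·ln(4218/25000) = ln(0.35), so α = -1.049822 / -1.779515 ≈ 0.590.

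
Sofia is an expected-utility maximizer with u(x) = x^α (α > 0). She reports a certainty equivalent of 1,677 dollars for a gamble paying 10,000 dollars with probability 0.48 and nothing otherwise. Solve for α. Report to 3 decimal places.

Since u(0) = 0, the lottery's EU is 0.48·10000^α.
Equating: 1677^α = 0.48·10000^α, i.e. 0.1677^α = 0.48.
Take logs: α = ln 0.48 / ln(1677/10000) ≈ 0.41105.

α ≈ 0.411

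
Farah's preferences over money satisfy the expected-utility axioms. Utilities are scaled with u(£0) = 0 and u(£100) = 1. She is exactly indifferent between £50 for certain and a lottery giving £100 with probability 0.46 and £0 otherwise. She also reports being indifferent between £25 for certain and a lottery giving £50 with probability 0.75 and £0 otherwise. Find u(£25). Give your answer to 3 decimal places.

The first gamble pins u(£50): it must equal 0.46·1 + 0.54·0 = 0.46.
Chaining: u(£25) = 0.75·0.46 + 0.25·0.00 = 0.3450.

0.345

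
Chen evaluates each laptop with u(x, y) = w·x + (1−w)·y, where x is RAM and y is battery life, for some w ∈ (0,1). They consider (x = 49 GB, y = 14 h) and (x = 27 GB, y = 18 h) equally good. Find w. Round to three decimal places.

w = 0.154

u(49,14) = u(27,18) means w·49 + (1−w)·14 = w·27 + (1−w)·18.
Rearranging, 22·w − 4·(1−w) = 0.
The marginal rate of substitution is 4/22, so w = 4/(22+4) = 0.154.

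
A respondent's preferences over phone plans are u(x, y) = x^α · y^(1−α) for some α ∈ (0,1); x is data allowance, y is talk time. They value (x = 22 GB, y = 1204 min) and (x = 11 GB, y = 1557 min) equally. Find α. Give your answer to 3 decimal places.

Set the two utilities equal: 22^α·1204^(1−α) = 11^α·1557^(1−α).
Taking logs: α·ln 22 + (1−α)·ln 1204 = α·ln 11 + (1−α)·ln 1557, i.e. α·0.693147 = (1−α)·0.257112.
With A = 0.693147 and B = 0.257112: α·A = (1−α)·B, so α = B/(A+B) = 0.257112/0.950259 ≈ 0.271.

α ≈ 0.271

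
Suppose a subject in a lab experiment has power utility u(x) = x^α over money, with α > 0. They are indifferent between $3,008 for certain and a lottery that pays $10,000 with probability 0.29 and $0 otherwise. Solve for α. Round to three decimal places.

α ≈ 1.030

EU(lottery) = 0.29·10000^α + 0.71·0 = 0.29·10000^α.
Equating: 3008^α = 0.29·10000^α, i.e. 0.3008^α = 0.29.
Take logs: α = ln 0.29 / ln(3008/10000) ≈ 1.03044.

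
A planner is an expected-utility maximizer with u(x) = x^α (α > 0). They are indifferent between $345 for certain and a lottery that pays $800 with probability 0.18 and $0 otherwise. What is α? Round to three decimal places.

α ≈ 2.039

Since u(0) = 0, the lottery's EU is 0.18·800^α.
Setting u(345) equal to that: 345^α = 0.18·800^α ⇒ (345/800)^α = 0.18.
Taking logs: α·ln(345/800) = ln(0.18), so α = -1.714798 / -0.841067 ≈ 2.039.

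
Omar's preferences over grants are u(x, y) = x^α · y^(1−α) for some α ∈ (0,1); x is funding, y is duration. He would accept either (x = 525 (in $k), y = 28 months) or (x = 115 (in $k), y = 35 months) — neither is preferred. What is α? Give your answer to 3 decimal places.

Set the two utilities equal: 525^α·28^(1−α) = 115^α·35^(1−α).
Rearrange to (525/115)^α = (35/28)^(1−α) and take logs: α·1.518466 = (1−α)·0.223144.
With A = 1.518466 and B = 0.223144: α·A = (1−α)·B, so α = B/(A+B) = 0.223144/1.741610 ≈ 0.128.

α ≈ 0.128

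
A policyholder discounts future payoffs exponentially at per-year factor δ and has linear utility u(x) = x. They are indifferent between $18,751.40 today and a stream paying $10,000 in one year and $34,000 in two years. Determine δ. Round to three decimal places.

Equating present values: 18751.40 = 10000δ + 34000δ².
Rearranged: 34000δ² + 10000δ − 18751.40 = 0.
The positive root is δ = [−10000 + √(10000² + 4·34000·18751.40)] / (2·34000) = (−10000 + 51480.000)/68000 ≈ 0.610.

δ ≈ 0.610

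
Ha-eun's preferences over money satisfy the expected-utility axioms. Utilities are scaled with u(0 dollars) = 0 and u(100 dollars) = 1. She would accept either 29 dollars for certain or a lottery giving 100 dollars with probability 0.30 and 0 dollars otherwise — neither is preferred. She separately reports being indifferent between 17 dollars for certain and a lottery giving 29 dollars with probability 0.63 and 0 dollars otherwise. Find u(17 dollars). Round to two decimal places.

0.19

First, u(29 dollars) = 0.30·u(100 dollars) + 0.70·u(0 dollars) = 0.30.
The second indifference gives u(17 dollars) = 0.63·u(29 dollars) + 0.37·u(0 dollars) = 0.63·0.30 + 0.37·0.00 = 0.1890.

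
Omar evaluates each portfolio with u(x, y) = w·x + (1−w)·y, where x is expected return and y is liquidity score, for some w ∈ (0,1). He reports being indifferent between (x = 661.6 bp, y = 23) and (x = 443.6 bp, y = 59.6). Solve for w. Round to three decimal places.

u(661.6,23) = u(443.6,59.6) means w·661.6 + (1−w)·23 = w·443.6 + (1−w)·59.6.
Rearranging, 218·w − 36.6·(1−w) = 0.
So w/(1−w) = 36.6/218 = 0.1679, giving w = 36.6/(218+36.6) = 0.144.

w = 0.144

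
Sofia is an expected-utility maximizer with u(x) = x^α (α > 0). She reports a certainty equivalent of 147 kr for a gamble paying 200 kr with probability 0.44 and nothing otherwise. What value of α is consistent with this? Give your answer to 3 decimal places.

α ≈ 2.667

Since u(0) = 0, the lottery's EU is 0.44·200^α.
Setting u(147) equal to that: 147^α = 0.44·200^α ⇒ (147/200)^α = 0.44.
Take logs: α = ln 0.44 / ln(147/200) ≈ 2.66652.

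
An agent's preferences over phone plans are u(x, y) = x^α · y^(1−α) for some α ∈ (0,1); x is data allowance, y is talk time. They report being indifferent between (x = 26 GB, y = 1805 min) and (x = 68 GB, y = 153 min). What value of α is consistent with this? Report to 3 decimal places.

α ≈ 0.720

The Cobb–Douglas utilities coincide, so 26^α·1805^(1−α) = 68^α·153^(1−α).
(26/68)^α = (153/1805)^(1−α); take logs: α·ln(26/68) = (1−α)·ln(153/1805), i.e. α·-0.961411 = (1−α)·-2.467878.
So α/(1−α) = (-2.467878)/(-0.961411) = 2.566933, and α = 2.566933/3.566933 ≈ 0.720.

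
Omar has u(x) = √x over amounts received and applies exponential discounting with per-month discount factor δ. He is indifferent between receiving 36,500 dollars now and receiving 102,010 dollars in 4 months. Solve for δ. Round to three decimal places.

Indifference means u(36500) = δ^4 · u(102010), so δ^4 = u(36500)/u(102010).
With u(x) = √x: δ^4 = √36500/√102010 = √(36500/102010) = 0.59817.
Hence δ = (0.59817)^(1/4) = 0.87944.

δ ≈ 0.879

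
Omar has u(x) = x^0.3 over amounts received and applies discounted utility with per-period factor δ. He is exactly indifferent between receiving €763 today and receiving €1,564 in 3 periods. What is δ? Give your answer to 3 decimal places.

δ ≈ 0.931

Indifference means u(763) = δ^3 · u(1564), so δ^3 = u(763)/u(1564).
Since u(x) = x^0.3, δ^3 = (763/1564)^0.3 = 0.48785^0.3 = 0.80628.
Hence δ = (0.80628)^(1/3) = 0.93074.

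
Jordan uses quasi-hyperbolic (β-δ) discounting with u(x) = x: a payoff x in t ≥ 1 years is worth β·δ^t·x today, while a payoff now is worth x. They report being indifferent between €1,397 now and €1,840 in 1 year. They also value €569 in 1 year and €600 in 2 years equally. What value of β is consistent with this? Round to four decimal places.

β ≈ 0.8006

The second indifference involves only future payoffs, so β cancels: β·δ^1·569 = β·δ^2·600, giving δ = 569/600 = 0.94833.
The first indifference: 1397 = β·δ·1840, so β = 1397/(δ·1840) = 1397/(0.94833·1840) ≈ 0.8006.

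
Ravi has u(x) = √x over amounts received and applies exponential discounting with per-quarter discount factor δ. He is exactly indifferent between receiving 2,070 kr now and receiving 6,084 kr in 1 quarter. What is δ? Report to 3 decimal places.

δ ≈ 0.583

Indifference means u(2070) = δ · u(6084), so δ = u(2070)/u(6084).
With u(x) = √x: δ = √2070/√6084 = √(2070/6084) = 0.58330.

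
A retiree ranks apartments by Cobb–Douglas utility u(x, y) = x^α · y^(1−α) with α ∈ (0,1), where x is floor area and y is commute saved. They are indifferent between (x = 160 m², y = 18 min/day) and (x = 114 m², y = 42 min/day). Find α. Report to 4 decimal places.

The Cobb–Douglas utilities coincide, so 160^α·18^(1−α) = 114^α·42^(1−α).
Rearrange to (160/114)^α = (42/18)^(1−α) and take logs: α·0.3389754 = (1−α)·0.8472979.
With A = 0.3389754 and B = 0.8472979: α·A = (1−α)·B, so α = B/(A+B) = 0.8472979/1.1862733 ≈ 0.7143.

α ≈ 0.7143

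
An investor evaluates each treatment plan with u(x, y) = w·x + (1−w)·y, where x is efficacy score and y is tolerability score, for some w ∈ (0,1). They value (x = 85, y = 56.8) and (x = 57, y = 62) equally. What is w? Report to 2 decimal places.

Equating utilities: w·85 + (1−w)·56.8 = w·57 + (1−w)·62.
w·(85−57) = (1−w)·(62−56.8), i.e. w·28 = (1−w)·5.2.
So w/(1−w) = 5.2/28 = 0.1857, giving w = 5.2/(28+5.2) = 0.16.

w = 0.16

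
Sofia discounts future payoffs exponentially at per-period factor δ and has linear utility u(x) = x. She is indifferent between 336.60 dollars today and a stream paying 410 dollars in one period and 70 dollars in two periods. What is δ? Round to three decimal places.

Equating present values: 336.60 = 410δ + 70δ².
That is, 70δ² + 410δ − 336.60 = 0, a quadratic in δ.
By the quadratic formula (taking the positive root), δ = (−410 + √262348.00) / 140 ≈ 0.730.

δ ≈ 0.730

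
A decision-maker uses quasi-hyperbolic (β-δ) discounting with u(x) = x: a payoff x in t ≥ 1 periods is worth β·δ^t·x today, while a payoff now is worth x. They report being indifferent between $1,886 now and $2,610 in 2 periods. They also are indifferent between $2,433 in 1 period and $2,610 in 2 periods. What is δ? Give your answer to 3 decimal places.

δ ≈ 0.932

Both payoffs in the second observation are in the future, so β drops out: δ^1·2433 = δ^2·2610 ⇒ δ = 2433/2610 = 0.93218.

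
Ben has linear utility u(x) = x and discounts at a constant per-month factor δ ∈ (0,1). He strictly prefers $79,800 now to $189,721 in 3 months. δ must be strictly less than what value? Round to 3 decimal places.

δ < 0.749

The preference means 79800 > δ^3·189721.
So δ^3 < 79800/189721 = 0.42062; taking the cube root of both positive sides preserves the inequality.
δ < (79800/189721)^(1/3) ≈ 0.749.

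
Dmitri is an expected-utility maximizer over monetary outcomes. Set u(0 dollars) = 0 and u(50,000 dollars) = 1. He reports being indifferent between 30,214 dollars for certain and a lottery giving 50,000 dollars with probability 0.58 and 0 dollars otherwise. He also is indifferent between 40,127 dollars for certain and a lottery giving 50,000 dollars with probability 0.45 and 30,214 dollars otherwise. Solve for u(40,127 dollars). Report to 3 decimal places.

0.769

The first gamble pins u(30,214 dollars): it must equal 0.58·1 + 0.42·0 = 0.58.
Then u(40,127 dollars) = 0.45·u(50,000 dollars) + 0.55·u(30,214 dollars) = 0.45·1.00 + 0.55·0.58 = 0.7690.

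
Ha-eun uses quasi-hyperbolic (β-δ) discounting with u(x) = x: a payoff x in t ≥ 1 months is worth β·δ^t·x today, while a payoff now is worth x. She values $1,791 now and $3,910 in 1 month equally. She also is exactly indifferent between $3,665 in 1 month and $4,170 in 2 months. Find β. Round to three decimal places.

β ≈ 0.521

From the later pair, β·δ^1·3665 = β·δ^2·4170; dividing through, δ = 3665/4170 = 0.87890.
Now use the now-vs-future pair: 1791 = β·δ·3910 gives β = 1791/(0.87890·3910) ≈ 0.521.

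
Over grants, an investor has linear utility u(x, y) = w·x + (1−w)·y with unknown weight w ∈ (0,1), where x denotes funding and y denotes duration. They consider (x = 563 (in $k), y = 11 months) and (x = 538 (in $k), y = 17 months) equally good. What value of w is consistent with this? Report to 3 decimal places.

w = 0.194

Equating utilities: w·563 + (1−w)·11 = w·538 + (1−w)·17.
Rearranging, 25·w − 6·(1−w) = 0.
The marginal rate of substitution is 6/25, so w = 6/(25+6) = 0.194.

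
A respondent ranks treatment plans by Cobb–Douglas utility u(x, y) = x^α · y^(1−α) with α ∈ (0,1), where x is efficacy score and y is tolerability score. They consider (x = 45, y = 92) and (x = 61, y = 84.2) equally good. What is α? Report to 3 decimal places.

The Cobb–Douglas utilities coincide, so 45^α·92^(1−α) = 61^α·84.2^(1−α).
(45/61)^α = (84.2/92)^(1−α); take logs: α·ln(45/61) = (1−α)·ln(84.2/92), i.e. α·-0.304211 = (1−α)·-0.088594.
So α/(1−α) = (-0.088594)/(-0.304211) = 0.291225, and α = 0.291225/1.291225 ≈ 0.226.

α ≈ 0.226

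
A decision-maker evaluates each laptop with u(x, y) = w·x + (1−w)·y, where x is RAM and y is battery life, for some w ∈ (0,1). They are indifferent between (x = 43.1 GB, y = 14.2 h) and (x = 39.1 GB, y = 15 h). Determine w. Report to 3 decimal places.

w = 0.167

Equating utilities: w·43.1 + (1−w)·14.2 = w·39.1 + (1−w)·15.
w·(43.1−39.1) = (1−w)·(15−14.2), i.e. w·4 = (1−w)·0.8.
So w/(1−w) = 0.8/4 = 0.2000, giving w = 0.8/(4+0.8) = 0.167.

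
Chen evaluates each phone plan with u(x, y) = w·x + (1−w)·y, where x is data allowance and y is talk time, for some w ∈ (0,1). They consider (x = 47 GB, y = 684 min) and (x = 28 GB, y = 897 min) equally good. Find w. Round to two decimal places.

Equating utilities: w·47 + (1−w)·684 = w·28 + (1−w)·897.
w·(47−28) = (1−w)·(897−684), i.e. w·19 = (1−w)·213.
Hence w = 213/(19+213) = 213/232 = 0.92.

w = 0.92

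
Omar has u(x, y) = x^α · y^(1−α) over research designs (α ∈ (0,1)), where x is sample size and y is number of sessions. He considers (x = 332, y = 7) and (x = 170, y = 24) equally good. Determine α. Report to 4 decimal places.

α ≈ 0.6480

Indifference: 332^α · 7^(1−α) = 170^α · 24^(1−α).
Taking logs: α·ln 332 + (1−α)·ln 7 = α·ln 170 + (1−α)·ln 24, i.e. α·0.6693365 = (1−α)·1.2321437.
So α/(1−α) = (1.2321437)/(0.6693365) = 1.8408434, and α = 1.8408434/2.8408434 ≈ 0.6480.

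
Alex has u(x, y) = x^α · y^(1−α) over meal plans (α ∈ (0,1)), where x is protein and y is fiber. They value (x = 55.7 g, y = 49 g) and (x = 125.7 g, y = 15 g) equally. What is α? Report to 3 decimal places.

Indifference: 55.7^α · 49^(1−α) = 125.7^α · 15^(1−α).
Taking logs: α·ln 55.7 + (1−α)·ln 49 = α·ln 125.7 + (1−α)·ln 15, i.e. α·-0.813918 = (1−α)·-1.183770.
Thus α·(-1.997688) = -1.183770, so α = -1.183770/-1.997688 ≈ 0.593.

α ≈ 0.593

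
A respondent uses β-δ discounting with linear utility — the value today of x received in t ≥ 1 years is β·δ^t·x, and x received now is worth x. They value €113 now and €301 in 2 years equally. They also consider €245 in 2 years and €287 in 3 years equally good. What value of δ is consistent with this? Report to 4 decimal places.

Both payoffs in the second observation are in the future, so β drops out: δ^2·245 = δ^3·287 ⇒ δ = 245/287 = 0.85366.

δ ≈ 0.8537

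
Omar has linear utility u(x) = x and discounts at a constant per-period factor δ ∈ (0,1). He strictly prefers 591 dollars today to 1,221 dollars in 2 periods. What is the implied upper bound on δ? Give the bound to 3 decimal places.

δ < 0.696

Comparing present values: 591 > δ^2·1221.
Hence δ^2 < 591/1221 = 0.48403, and x ↦ x^(1/2) is increasing on (0,∞).
δ < 0.48403^(1/2) = 0.696.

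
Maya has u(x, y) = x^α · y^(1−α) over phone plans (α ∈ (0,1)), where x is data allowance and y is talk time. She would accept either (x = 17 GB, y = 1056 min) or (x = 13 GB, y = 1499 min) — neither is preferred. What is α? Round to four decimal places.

The Cobb–Douglas utilities coincide, so 17^α·1056^(1−α) = 13^α·1499^(1−α).
(17/13)^α = (1499/1056)^(1−α); take logs: α·ln(17/13) = (1−α)·ln(1499/1056), i.e. α·0.2682640 = (1−α)·0.3503100.
With A = 0.2682640 and B = 0.3503100: α·A = (1−α)·B, so α = B/(A+B) = 0.3503100/0.6185740 ≈ 0.5663.

α ≈ 0.5663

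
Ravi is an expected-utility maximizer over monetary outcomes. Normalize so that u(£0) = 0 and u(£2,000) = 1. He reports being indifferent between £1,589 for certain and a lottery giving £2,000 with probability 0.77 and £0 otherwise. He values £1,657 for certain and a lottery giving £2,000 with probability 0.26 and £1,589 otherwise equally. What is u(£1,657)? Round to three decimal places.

From the first indifference, u(£1,589) = 0.77·u(£2,000) + 0.23·u(£0) = 0.77·1 + 0.23·0 = 0.77.
The second indifference gives u(£1,657) = 0.26·u(£2,000) + 0.74·u(£1,589) = 0.26·1.00 + 0.74·0.77 = 0.8298.

0.830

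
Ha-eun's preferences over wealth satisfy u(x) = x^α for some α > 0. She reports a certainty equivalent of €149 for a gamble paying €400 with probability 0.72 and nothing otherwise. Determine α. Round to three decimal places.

The lottery's expected utility is 0.72·u(400) + 0.28·u(0) = 0.72·400^α (since u(0) = 0 for α > 0).
Indifference: 149^α = 0.72·400^α, so (149/400)^α = 0.72.
Take logs: α = ln 0.72 / ln(149/400) ≈ 0.33266.

α ≈ 0.333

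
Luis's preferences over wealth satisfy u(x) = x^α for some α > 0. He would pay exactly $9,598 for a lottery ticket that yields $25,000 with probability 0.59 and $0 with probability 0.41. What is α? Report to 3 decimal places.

EU(lottery) = 0.59·25000^α + 0.41·0 = 0.59·25000^α.
Equating: 9598^α = 0.59·25000^α, i.e. 0.3839^α = 0.59.
α = ln(0.59) / ln(9598/25000) = -0.527633/-0.957321 ≈ 0.551.

α ≈ 0.551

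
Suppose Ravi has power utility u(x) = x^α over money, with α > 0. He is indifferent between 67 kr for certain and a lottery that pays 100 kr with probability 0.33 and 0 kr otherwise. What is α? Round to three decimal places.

The lottery's expected utility is 0.33·u(100) + 0.67·u(0) = 0.33·100^α (since u(0) = 0 for α > 0).
Indifference: 67^α = 0.33·100^α, so (67/100)^α = 0.33.
α = ln(0.33) / ln(67/100) = -1.108663/-0.400478 ≈ 2.768.

α ≈ 2.768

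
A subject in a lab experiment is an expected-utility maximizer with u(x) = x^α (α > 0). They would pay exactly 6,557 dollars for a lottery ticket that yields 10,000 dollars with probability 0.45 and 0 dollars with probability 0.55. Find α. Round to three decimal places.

The lottery's expected utility is 0.45·u(10000) + 0.55·u(0) = 0.45·10000^α (since u(0) = 0 for α > 0).
Equating: 6557^α = 0.45·10000^α, i.e. 0.6557^α = 0.45.
Taking logs: α·ln(6557/10000) = ln(0.45), so α = -0.798508 / -0.422052 ≈ 1.892.

α ≈ 1.892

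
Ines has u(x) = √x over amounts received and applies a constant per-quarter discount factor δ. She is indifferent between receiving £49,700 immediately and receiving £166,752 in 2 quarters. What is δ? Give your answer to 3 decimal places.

δ ≈ 0.739

Indifference means u(49700) = δ^2 · u(166752), so δ^2 = u(49700)/u(166752).
Since u(x) = √x, δ^2 = √(49700/166752) = 0.54594.
Taking the square root: δ = 0.54594^(1/2) ≈ 0.739.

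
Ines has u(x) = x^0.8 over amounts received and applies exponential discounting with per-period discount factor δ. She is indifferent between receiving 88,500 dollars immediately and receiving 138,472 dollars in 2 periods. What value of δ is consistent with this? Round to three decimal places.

The payoff in 2 periods is discounted by δ^2, so u(88500) = δ^2·u(138472) and δ^2 = u(88500)/u(138472).
With u(x) = x^0.8: δ^2 = 88500^0.8/138472^0.8 = (88500/138472)^0.8 = 0.69898.
So δ = 0.69898^(1/2) ≈ 0.836.

δ ≈ 0.836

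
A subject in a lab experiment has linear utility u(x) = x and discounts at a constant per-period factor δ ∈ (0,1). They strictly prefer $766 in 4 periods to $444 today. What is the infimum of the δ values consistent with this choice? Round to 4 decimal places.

Under u(x) = x this choice says 444 < δ^4·766.
So δ^4 > 444/766 = 0.57963; taking the 4th root of both positive sides preserves the inequality.
δ > (444/766)^(1/4) ≈ 0.8725.

δ > 0.8725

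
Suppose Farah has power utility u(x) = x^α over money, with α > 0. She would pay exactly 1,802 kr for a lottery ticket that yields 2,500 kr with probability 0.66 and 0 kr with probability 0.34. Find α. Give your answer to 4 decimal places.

α ≈ 1.2692

The lottery's expected utility is 0.66·u(2500) + 0.34·u(0) = 0.66·2500^α (since u(0) = 0 for α > 0).
Setting u(1802) equal to that: 1802^α = 0.66·2500^α ⇒ (1802/2500)^α = 0.66.
α = ln(0.66) / ln(1802/2500) = -0.4155154/-0.3273936 ≈ 1.2692.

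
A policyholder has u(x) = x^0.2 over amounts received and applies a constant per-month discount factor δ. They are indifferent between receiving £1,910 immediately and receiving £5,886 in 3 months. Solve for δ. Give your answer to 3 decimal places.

δ ≈ 0.928

The payoff in 3 months is discounted by δ^3, so u(1910) = δ^3·u(5886) and δ^3 = u(1910)/u(5886).
Since u(x) = x^0.2, δ^3 = (1910/5886)^0.2 = 0.32450^0.2 = 0.79844.
Hence δ = (0.79844)^(1/3) = 0.92771.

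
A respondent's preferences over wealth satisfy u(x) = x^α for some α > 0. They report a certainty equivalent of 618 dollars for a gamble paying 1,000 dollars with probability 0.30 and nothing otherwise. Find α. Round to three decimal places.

α ≈ 2.502

The lottery's expected utility is 0.30·u(1000) + 0.70·u(0) = 0.30·1000^α (since u(0) = 0 for α > 0).
Indifference: 618^α = 0.30·1000^α, so (618/1000)^α = 0.30.
Take logs: α = ln 0.30 / ln(618/1000) ≈ 2.50167.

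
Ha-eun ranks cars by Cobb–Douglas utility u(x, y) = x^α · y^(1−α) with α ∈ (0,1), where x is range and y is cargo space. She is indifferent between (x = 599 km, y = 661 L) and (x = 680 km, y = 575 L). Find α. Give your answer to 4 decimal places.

α ≈ 0.5236

Set the two utilities equal: 599^α·661^(1−α) = 680^α·575^(1−α).
Rearrange to (599/680)^α = (575/661)^(1−α) and take logs: α·-0.1268312 = (1−α)·-0.1393838.
So α/(1−α) = (-0.1393838)/(-0.1268312) = 1.0989709, and α = 1.0989709/2.0989709 ≈ 0.5236.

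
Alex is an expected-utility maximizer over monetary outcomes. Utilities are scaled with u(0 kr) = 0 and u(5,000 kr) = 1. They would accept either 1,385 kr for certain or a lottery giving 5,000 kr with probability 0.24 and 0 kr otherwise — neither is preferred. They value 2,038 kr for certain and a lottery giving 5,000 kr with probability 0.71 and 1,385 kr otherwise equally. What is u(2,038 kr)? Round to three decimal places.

First, u(1,385 kr) = 0.24·u(5,000 kr) + 0.76·u(0 kr) = 0.24.
Then u(2,038 kr) = 0.71·u(5,000 kr) + 0.29·u(1,385 kr) = 0.71·1.00 + 0.29·0.24 = 0.7796.

0.780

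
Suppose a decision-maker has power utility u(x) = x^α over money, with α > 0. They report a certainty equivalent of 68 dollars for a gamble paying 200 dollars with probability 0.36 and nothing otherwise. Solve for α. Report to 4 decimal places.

α ≈ 0.9470

Since u(0) = 0, the lottery's EU is 0.36·200^α.
Setting u(68) equal to that: 68^α = 0.36·200^α ⇒ (68/200)^α = 0.36.
Taking logs: α·ln(68/200) = ln(0.36), so α = -1.0216512 / -1.0788097 ≈ 0.9470.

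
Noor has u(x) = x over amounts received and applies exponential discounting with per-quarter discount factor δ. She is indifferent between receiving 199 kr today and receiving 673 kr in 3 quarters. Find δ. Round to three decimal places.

δ ≈ 0.666

Equating discounted utilities: u(199) = δ^3·u(673) ⇒ δ^3 = u(199)/u(673).
With u(x) = x: δ^3 = 199/673 = 0.29569.
Hence δ = (0.29569)^(1/3) = 0.66621.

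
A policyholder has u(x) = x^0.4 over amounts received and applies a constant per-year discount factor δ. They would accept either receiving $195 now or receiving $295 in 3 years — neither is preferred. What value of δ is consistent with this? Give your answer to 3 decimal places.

δ ≈ 0.946

Equating discounted utilities: u(195) = δ^3·u(295) ⇒ δ^3 = u(195)/u(295).
Since u(x) = x^0.4, δ^3 = (195/295)^0.4 = 0.66102^0.4 = 0.84739.
Taking the cube root: δ = 0.84739^(1/3) ≈ 0.946.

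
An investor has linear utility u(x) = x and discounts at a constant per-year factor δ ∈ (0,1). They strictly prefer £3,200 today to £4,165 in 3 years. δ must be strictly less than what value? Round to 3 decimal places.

δ < 0.916

The preference means 3200 > δ^3·4165.
So δ^3 < 3200/4165 = 0.76831; taking the cube root of both positive sides preserves the inequality.
δ < 0.76831^(1/3) = 0.916.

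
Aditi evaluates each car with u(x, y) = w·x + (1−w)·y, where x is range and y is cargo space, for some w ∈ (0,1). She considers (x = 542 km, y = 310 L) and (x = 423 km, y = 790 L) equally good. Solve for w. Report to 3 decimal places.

Equating utilities: w·542 + (1−w)·310 = w·423 + (1−w)·790.
Collecting terms: w·119 = (1−w)·480.
The marginal rate of substitution is 480/119, so w = 480/(119+480) = 0.801.

w = 0.801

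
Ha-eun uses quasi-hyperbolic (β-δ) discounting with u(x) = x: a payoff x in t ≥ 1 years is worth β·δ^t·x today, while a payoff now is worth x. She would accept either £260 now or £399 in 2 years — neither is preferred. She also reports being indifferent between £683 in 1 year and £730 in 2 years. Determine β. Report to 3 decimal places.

β ≈ 0.744

From the later pair, β·δ^1·683 = β·δ^2·730; dividing through, δ = 683/730 = 0.93562.
Now use the now-vs-future pair: 260 = β·δ^2·399 gives β = 260/(0.87538·399) ≈ 0.744.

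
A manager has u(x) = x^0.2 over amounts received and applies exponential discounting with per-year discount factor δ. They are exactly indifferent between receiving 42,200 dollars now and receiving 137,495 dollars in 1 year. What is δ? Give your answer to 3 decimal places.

δ ≈ 0.790

Equating discounted utilities: u(42200) = δ·u(137495) ⇒ δ = u(42200)/u(137495).
With u(x) = x^0.2: δ = 42200^0.2/137495^0.2 = (42200/137495)^0.2 = 0.78960.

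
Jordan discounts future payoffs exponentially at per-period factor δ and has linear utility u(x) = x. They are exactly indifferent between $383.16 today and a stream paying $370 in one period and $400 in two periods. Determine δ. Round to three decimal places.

Present value of the stream is 370·δ + 400·δ². Indifference gives 370δ + 400δ² = 383.16.
Rearranged: 400δ² + 370δ − 383.16 = 0.
By the quadratic formula (taking the positive root), δ = (−370 + √749956.00) / 800 ≈ 0.620.

δ ≈ 0.620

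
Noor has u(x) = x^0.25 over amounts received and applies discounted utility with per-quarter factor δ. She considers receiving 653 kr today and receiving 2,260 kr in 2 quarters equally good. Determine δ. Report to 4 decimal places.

Indifference means u(653) = δ^2 · u(2260), so δ^2 = u(653)/u(2260).
With u(x) = x^0.25: δ^2 = 653^0.25/2260^0.25 = (653/2260)^0.25 = 0.73316.
Taking the square root: δ = 0.73316^(1/2) ≈ 0.8563.

δ ≈ 0.8563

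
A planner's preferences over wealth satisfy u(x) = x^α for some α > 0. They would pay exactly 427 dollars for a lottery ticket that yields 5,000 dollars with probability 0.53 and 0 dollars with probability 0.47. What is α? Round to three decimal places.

The lottery's expected utility is 0.53·u(5000) + 0.47·u(0) = 0.53·5000^α (since u(0) = 0 for α > 0).
Setting u(427) equal to that: 427^α = 0.53·5000^α ⇒ (427/5000)^α = 0.53.
α = ln(0.53) / ln(427/5000) = -0.634878/-2.460409 ≈ 0.258.

α ≈ 0.258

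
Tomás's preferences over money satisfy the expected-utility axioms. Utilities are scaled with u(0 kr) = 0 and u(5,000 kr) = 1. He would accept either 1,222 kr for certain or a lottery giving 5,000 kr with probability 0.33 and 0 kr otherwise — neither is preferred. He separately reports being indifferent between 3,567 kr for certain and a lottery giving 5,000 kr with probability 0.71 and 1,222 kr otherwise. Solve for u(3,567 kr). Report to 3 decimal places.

0.806

First, u(1,222 kr) = 0.33·u(5,000 kr) + 0.67·u(0 kr) = 0.33.
Then u(3,567 kr) = 0.71·u(5,000 kr) + 0.29·u(1,222 kr) = 0.71·1.00 + 0.29·0.33 = 0.8057.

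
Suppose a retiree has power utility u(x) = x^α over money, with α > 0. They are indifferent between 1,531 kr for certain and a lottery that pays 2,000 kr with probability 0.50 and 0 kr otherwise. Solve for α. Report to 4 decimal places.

α ≈ 2.5939

Since u(0) = 0, the lottery's EU is 0.50·2000^α.
Indifference: 1531^α = 0.50·2000^α, so (1531/2000)^α = 0.50.
Taking logs: α·ln(1531/2000) = ln(0.50), so α = -0.6931472 / -0.2672261 ≈ 2.5939.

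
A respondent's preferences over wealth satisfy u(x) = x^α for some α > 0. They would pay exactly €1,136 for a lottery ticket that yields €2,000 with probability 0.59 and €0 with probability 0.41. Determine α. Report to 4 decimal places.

Since u(0) = 0, the lottery's EU is 0.59·2000^α.
Setting u(1136) equal to that: 1136^α = 0.59·2000^α ⇒ (1136/2000)^α = 0.59.
α = ln(0.59) / ln(1136/2000) = -0.5276327/-0.5656339 ≈ 0.9328.

α ≈ 0.9328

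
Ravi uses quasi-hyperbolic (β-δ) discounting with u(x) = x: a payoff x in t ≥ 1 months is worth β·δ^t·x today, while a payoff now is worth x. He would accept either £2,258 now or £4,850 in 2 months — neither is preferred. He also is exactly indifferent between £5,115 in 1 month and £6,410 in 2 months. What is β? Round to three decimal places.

Both payoffs in the second observation are in the future, so β drops out: δ^1·5115 = δ^2·6410 ⇒ δ = 5115/6410 = 0.79797.
Substituting δ into 2258 = β·δ^2·4850: β = 2258/(3088.282) ≈ 0.731.

β ≈ 0.731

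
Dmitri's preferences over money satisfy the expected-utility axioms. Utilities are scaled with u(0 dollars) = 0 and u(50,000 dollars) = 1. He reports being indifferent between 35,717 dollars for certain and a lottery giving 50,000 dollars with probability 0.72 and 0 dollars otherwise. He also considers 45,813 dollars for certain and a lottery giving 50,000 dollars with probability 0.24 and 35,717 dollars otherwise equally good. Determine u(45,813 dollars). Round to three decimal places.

0.787

First, u(35,717 dollars) = 0.72·u(50,000 dollars) + 0.28·u(0 dollars) = 0.72.
The second indifference gives u(45,813 dollars) = 0.24·u(50,000 dollars) + 0.76·u(35,717 dollars) = 0.24·1.00 + 0.76·0.72 = 0.7872.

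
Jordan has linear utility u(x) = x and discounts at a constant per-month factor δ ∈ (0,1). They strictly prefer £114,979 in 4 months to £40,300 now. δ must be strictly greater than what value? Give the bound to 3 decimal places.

δ > 0.769

Under u(x) = x this choice says 40300 < δ^4·114979.
So δ^4 > 40300/114979 = 0.35050; taking the 4th root of both positive sides preserves the inequality.
δ > (40300/114979)^(1/4) ≈ 0.769.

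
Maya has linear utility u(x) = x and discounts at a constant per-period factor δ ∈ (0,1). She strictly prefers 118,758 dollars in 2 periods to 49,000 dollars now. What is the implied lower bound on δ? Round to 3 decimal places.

δ > 0.642

Under u(x) = x this choice says 49000 < δ^2·118758.
Hence δ^2 > 49000/118758 = 0.41260, and x ↦ x^(1/2) is increasing on (0,∞).
δ > (49000/118758)^(1/2) ≈ 0.642.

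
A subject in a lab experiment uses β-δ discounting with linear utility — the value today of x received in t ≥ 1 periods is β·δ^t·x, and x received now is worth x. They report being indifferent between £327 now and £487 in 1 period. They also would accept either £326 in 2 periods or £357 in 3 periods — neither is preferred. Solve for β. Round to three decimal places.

The second indifference involves only future payoffs, so β cancels: β·δ^2·326 = β·δ^3·357, giving δ = 326/357 = 0.91317.
The first indifference: 327 = β·δ·487, so β = 327/(δ·487) = 327/(0.91317·487) ≈ 0.735.

β ≈ 0.735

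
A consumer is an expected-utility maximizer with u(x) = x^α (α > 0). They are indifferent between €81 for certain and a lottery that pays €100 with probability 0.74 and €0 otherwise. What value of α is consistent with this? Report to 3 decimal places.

α ≈ 1.429

Since u(0) = 0, the lottery's EU is 0.74·100^α.
Setting u(81) equal to that: 81^α = 0.74·100^α ⇒ (81/100)^α = 0.74.
α = ln(0.74) / ln(81/100) = -0.301105/-0.210721 ≈ 1.429.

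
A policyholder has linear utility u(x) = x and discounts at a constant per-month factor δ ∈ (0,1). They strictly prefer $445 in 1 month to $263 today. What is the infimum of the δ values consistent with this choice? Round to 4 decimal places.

δ > 0.5910

Under u(x) = x this choice says 263 < δ·445.
Dividing through by 445 gives δ > 0.59101.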